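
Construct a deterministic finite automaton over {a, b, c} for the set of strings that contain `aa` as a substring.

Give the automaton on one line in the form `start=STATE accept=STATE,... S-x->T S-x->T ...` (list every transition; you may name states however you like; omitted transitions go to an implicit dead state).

start=q0 accept=q2 q0-a->q1 q0-b->q0 q0-c->q0 q1-a->q2 q1-b->q0 q1-c->q0 q2-a->q2 q2-b->q2 q2-c->q2

Track how much of `aa` has been matched so far: state q0 is no progress, q2 is the absorbing accept state reached once `aa` has occurred. Intermediate states record partial matches; on a mismatch, fall back to the longest reusable overlap.
With 3 states:
        a   b   c  
>  q0   q1  q0  q0 
   q1   q2  q0  q0 
 * q2   q2  q2  q2 
(> = start, * = accepting)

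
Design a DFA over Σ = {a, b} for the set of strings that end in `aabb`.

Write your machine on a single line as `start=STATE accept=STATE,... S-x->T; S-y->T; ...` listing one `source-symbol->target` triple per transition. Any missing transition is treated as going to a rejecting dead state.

start=q0; accept=q4; q0-a->q1; q0-b->q0; q1-a->q2; q1-b->q0; q2-a->q2; q2-b->q3; q3-a->q1; q3-b->q4; q4-a->q1; q4-b->q0

Remember how much of `aabb` the current input suffix matches. State q0 means no match yet; q1 means the last symbol is `a`; q2 means the last 2 symbols are `aa`; q3 means the last 3 symbols are `aab`; q4 means the last 4 symbols are `aabb`. Only q4 accepts. On a mismatch, fall back to the longest proper suffix that is still a prefix of `aabb`.
With 5 states:
        a   b  
>  q0   q1  q0 
   q1   q2  q0 
   q2   q2  q3 
   q3   q1  q4 
 * q4   q1  q0 
(> = start, * = accepting)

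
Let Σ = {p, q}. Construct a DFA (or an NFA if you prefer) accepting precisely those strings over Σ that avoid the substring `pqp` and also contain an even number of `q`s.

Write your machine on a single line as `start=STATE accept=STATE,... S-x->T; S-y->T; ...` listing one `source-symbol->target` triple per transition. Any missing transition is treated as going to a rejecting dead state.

start=A; accept=A,B,G; A-p->B; A-q->C; B-p->B; B-q->D; C-p->E; C-q->A; D-p->F; D-q->A; E-p->E; E-q->G; F-p->F; F-q->F; G-p->F; G-q->C

Handle the two conditions separately and then intersect. The first has 4 states tracking partial matches of the forbidden pattern `pqp`; the second has 2 states tracking the count of `q`s modulo 2. A product state is a pair (one from each), accepting exactly when both do. Minimizing collapses redundant product states.
       p  q 
>* A   B  C 
 * B   B  D 
   C   E  A 
   D   F  A 
   E   E  G 
   F   F  F 
 * G   F  C 
(> = start, * = accepting)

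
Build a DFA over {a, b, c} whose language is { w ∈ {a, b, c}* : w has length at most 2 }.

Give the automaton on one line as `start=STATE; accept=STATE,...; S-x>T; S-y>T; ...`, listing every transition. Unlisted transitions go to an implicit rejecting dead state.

start=S0; accept=S0,S1,S2; S0-a>S1; S0-b>S1; S0-c>S1; S1-a>S2; S1-b>S2; S1-c>S2; S2-a>S3; S2-b>S3; S2-c>S3; S3-a>S3; S3-b>S3; S3-c>S3

We only need to distinguish lengths 0, 1, …, 2, and '>2'. Chain S0 → S1 → S2 → S3 on every symbol, with S3 looping. Accepting states: {S0, S1, S2}.
        a   b   c  
>* S0   S1  S1  S1 
 * S1   S2  S2  S2 
 * S2   S3  S3  S3 
   S3   S3  S3  S3 
(> = start, * = accepting)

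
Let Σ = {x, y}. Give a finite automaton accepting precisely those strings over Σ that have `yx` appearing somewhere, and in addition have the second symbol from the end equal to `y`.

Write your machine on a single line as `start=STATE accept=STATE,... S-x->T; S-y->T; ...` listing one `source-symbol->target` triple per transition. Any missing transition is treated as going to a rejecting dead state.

start=q0; accept=q2,q5; q0-x->q0; q0-y->q1; q1-x->q2; q1-y->q1; q2-x->q3; q2-y->q4; q3-x->q3; q3-y->q4; q4-x->q2; q4-y->q5; q5-x->q2; q5-y->q5

Run two small machines in parallel and take their product. One (3 states) tracks whether and how much of `yx` has been seen; the other (7 states) tracks the last 2 symbols read. Each combined state is a pair, one component from each; accept when both components accept. Equivalent product states are then merged.
A 6-state machine:
        x   y  
>  q0   q0  q1 
   q1   q2  q1 
 * q2   q3  q4 
   q3   q3  q4 
   q4   q2  q5 
 * q5   q2  q5 
(> = start, * = accepting)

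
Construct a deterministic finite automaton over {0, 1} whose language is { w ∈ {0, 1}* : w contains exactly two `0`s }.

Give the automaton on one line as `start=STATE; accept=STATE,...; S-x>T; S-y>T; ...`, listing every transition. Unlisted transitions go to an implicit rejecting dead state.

start=S0; accept=S2; S0-0>S1; S0-1>S0; S1-0>S2; S1-1>S1; S2-0>S3; S2-1>S2; S3-0>S3; S3-1>S3

Only the number of `0`s matters, and only up to 3. Make a chain S0 → S1 → S2 → S3 advanced by each `0` (with S3 absorbing); every other symbol self-loops. The accepting set is {S2}.
With 4 states:
        0   1  
>  S0   S1  S0 
   S1   S2  S1 
 * S2   S3  S2 
   S3   S3  S3 
(> = start, * = accepting)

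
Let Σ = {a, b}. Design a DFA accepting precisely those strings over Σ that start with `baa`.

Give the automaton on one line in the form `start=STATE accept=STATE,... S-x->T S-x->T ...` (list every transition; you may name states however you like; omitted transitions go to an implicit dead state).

start=q0 accept=q3 q0-a->q4 q0-b->q1 q1-a->q2 q1-b->q4 q2-a->q3 q2-b->q4 q3-a->q3 q3-b->q3 q4-a->q4 q4-b->q4

Walk along `baa` while the input agrees: from q0 take `b` to q1, and so on. Any deviation drops to the rejecting sink q4. Once q3 is reached the prefix is confirmed and every continuation is accepted.
        a   b  
>  q0   q4  q1 
   q1   q2  q4 
   q2   q3  q4 
 * q3   q3  q3 
   q4   q4  q4 
(> = start, * = accepting)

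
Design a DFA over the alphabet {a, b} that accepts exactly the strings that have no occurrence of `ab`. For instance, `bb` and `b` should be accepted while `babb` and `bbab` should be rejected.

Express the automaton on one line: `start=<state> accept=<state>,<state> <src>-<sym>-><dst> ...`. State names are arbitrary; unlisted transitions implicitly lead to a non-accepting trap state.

start=q0 accept=q0,q1 q0-a->q1 q0-b->q0 q1-a->q1 q1-b->q2 q2-a->q2 q2-b->q2

Track partial matches of the forbidden pattern `ab`. State q2 is a dead state reached once `ab` has occurred; every other state accepts. q0 means no part of `ab` is currently matched.
With 3 states:
        a   b  
>* q0   q1  q0 
 * q1   q1  q2 
   q2   q2  q2 
(> = start, * = accepting)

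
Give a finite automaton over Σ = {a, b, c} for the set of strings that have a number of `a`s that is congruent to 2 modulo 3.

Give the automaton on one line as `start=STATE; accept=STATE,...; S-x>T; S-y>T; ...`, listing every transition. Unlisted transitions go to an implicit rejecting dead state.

start=q0; accept=q2; q0-a>q1; q0-b>q0; q0-c>q0; q1-a>q2; q1-b>q1; q1-c>q1; q2-a>q0; q2-b>q2; q2-c>q2

The only thing that matters is how many `a`s have appeared, reduced mod 3. Use one state per residue: q0 for 0, …, q2 for 2. Reading `a` moves to the next residue; anything else stays put. q2 is accepting.
3 states suffice.
        a   b   c  
>  q0   q1  q0  q0 
   q1   q2  q1  q1 
 * q2   q0  q2  q2 
(> = start, * = accepting)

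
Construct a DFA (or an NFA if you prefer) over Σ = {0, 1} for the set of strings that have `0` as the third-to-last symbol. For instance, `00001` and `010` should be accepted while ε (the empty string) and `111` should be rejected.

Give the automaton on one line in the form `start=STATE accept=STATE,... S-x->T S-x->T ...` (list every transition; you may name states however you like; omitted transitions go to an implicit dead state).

A DFA must remember the last 3 symbols (since which symbol is third-to-last isn't known until the input ends). Use one state per possible window of the last ≤3 symbols; accept from those whose window starts with `0`.
With 15 states:
          0    1  
>  q0     q1   q2 
   q1     q3   q4 
   q2     q5   q6 
   q3     q7   q8 
   q4     q9  q10 
   q5    q11  q12 
   q6    q13  q14 
 * q7     q7   q8 
 * q8     q9  q10 
 * q9    q11  q12 
 * q10   q13  q14 
   q11    q7   q8 
   q12    q9  q10 
   q13   q11  q12 
   q14   q13  q14 
(> = start, * = accepting)

start=q0 accept=q7,q8,q9,q10 q0-0->q1 q0-1->q2 q1-0->q3 q1-1->q4 q2-0->q5 q2-1->q6 q3-0->q7 q3-1->q8 q4-0->q9 q4-1->q10 q5-0->q11 q5-1->q12 q6-0->q13 q6-1->q14 q7-0->q7 q7-1->q8 q8-0->q9 q8-1->q10 q9-0->q11 q9-1->q12 q10-0->q13 q10-1->q14 q11-0->q7 q11-1->q8 q12-0->q9 q12-1->q10 q13-0->q11 q13-1->q12 q14-0->q13 q14-1->q14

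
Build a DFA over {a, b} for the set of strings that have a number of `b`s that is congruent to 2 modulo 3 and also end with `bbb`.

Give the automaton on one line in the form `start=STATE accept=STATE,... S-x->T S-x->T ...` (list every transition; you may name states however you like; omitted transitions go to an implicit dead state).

Run two small machines in parallel and take their product. The first has 3 states tracking the count of `b`s modulo 3; the second has 4 states tracking how much of the suffix `bbb` has currently been matched. A product state is a pair (one from each), accepting exactly when both do.
A 12-state machine:
          a    b  
>  s0     s0   s1 
   s1     s2   s3 
   s2     s2   s4 
   s3     s5   s6 
   s4     s5   s7 
   s5     s5   s8 
   s6     s0   s9 
   s7     s0   s9 
   s8     s0  s10 
   s9     s2  s11 
   s10    s2  s11 
 * s11    s5   s6 
(> = start, * = accepting)

start=s0 accept=s11 s0-a->s0 s0-b->s1 s1-a->s2 s1-b->s3 s2-a->s2 s2-b->s4 s3-a->s5 s3-b->s6 s4-a->s5 s4-b->s7 s5-a->s5 s5-b->s8 s6-a->s0 s6-b->s9 s7-a->s0 s7-b->s9 s8-a->s0 s8-b->s10 s9-a->s2 s9-b->s11 s10-a->s2 s10-b->s11 s11-a->s5 s11-b->s6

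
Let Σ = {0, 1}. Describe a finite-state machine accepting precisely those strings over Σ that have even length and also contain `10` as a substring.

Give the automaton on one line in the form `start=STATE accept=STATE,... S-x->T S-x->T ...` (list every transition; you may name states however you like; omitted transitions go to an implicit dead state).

Handle the two conditions separately and then intersect. One (2 states) tracks the input length modulo 2; the other (3 states) tracks whether and how much of `10` has been seen. Each combined state is a pair, one component from each; accept when both components accept.
        0   1  
>  q0   q1  q2 
   q1   q0  q3 
   q2   q4  q3 
   q3   q5  q2 
 * q4   q5  q5 
   q5   q4  q4 
(> = start, * = accepting)

start=q0 accept=q4 q0-0->q1 q0-1->q2 q1-0->q0 q1-1->q3 q2-0->q4 q2-1->q3 q3-0->q5 q3-1->q2 q4-0->q5 q4-1->q5 q5-0->q4 q5-1->q4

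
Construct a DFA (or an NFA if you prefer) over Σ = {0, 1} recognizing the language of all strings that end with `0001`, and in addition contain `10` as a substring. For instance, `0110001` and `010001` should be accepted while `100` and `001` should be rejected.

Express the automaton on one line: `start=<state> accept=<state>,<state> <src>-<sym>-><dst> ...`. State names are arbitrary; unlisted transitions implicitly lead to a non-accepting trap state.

Handle the two conditions separately and then intersect. One (5 states) tracks how much of the suffix `0001` has currently been matched; the other (3 states) tracks whether and how much of `10` has been seen. Each combined state is a pair, one component from each; accept when both components accept. After merging equivalent states the machine shrinks.
6 states suffice.
        0   1  
>  q0   q0  q1 
   q1   q2  q1 
   q2   q3  q1 
   q3   q4  q1 
   q4   q4  q5 
 * q5   q2  q1 
(> = start, * = accepting)

start=q0 accept=q5 q0-0->q0 q0-1->q1 q1-0->q2 q1-1->q1 q2-0->q3 q2-1->q1 q3-0->q4 q3-1->q1 q4-0->q4 q4-1->q5 q5-0->q2 q5-1->q1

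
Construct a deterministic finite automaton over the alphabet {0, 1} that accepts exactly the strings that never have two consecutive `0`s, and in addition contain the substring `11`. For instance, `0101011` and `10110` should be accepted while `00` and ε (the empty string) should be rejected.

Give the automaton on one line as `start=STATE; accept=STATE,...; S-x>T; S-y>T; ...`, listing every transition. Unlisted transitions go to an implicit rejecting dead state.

start=s0; accept=s4,s6; s0-0>s1; s0-1>s2; s1-0>s3; s1-1>s2; s2-0>s1; s2-1>s4; s3-0>s3; s3-1>s5; s4-0>s6; s4-1>s4; s5-0>s3; s5-1>s7; s6-0>s7; s6-1>s4; s7-0>s7; s7-1>s7

Build one automaton per condition and run them in lockstep. One (3 states) tracks partial matches of the forbidden pattern `00`; the other (3 states) tracks whether and how much of `11` has been seen. Each combined state is a pair, one component from each; accept when both components accept.
        0   1  
>  s0   s1  s2 
   s1   s3  s2 
   s2   s1  s4 
   s3   s3  s5 
 * s4   s6  s4 
   s5   s3  s7 
 * s6   s7  s4 
   s7   s7  s7 
(> = start, * = accepting)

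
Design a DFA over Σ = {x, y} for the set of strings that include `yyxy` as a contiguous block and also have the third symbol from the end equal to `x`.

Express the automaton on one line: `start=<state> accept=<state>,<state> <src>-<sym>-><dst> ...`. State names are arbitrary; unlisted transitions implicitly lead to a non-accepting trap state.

Handle the two conditions separately and then intersect. The first has 5 states tracking whether and how much of `yyxy` has been seen; the second has 15 states tracking the last 3 symbols read. A product state is a pair (one from each), accepting exactly when both do.
          x    y  
>  s0     s1   s2 
   s1     s3   s4 
   s2     s5   s6 
   s3     s7   s8 
   s4     s9  s10 
   s5    s11  s12 
   s6    s13  s14 
   s7     s7   s8 
   s8     s9  s10 
   s9    s11  s12 
   s10   s13  s14 
   s11    s7   s8 
   s12    s9  s10 
   s13   s11  s15 
   s14   s13  s14 
   s15   s16  s17 
 * s16   s18  s15 
 * s17   s19  s20 
   s18   s21  s22 
   s19   s18  s15 
   s20   s19  s20 
 * s21   s21  s22 
 * s22   s16  s17 
(> = start, * = accepting)

start=s0 accept=s16,s17,s21,s22 s0-x->s1 s0-y->s2 s1-x->s3 s1-y->s4 s2-x->s5 s2-y->s6 s3-x->s7 s3-y->s8 s4-x->s9 s4-y->s10 s5-x->s11 s5-y->s12 s6-x->s13 s6-y->s14 s7-x->s7 s7-y->s8 s8-x->s9 s8-y->s10 s9-x->s11 s9-y->s12 s10-x->s13 s10-y->s14 s11-x->s7 s11-y->s8 s12-x->s9 s12-y->s10 s13-x->s11 s13-y->s15 s14-x->s13 s14-y->s14 s15-x->s16 s15-y->s17 s16-x->s18 s16-y->s15 s17-x->s19 s17-y->s20 s18-x->s21 s18-y->s22 s19-x->s18 s19-y->s15 s20-x->s19 s20-y->s20 s21-x->s21 s21-y->s22 s22-x->s16 s22-y->s17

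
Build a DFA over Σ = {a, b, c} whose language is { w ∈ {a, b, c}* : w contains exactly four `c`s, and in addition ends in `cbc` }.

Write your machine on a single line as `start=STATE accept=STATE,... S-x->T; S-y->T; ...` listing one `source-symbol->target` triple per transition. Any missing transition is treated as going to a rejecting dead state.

Handle the two conditions separately and then intersect. One (6 states) tracks the count of `c`s, saturating at 5; the other (4 states) tracks how much of the suffix `cbc` has currently been matched. Each combined state is a pair, one component from each; accept when both components accept. Minimizing collapses redundant product states.
With 7 states:
        a   b   c  
>  q0   q0  q0  q1 
   q1   q1  q1  q2 
   q2   q2  q2  q3 
   q3   q4  q5  q4 
   q4   q4  q4  q4 
   q5   q4  q4  q6 
 * q6   q4  q4  q4 
(> = start, * = accepting)

start=q0; accept=q6; q0-a->q0; q0-b->q0; q0-c->q1; q1-a->q1; q1-b->q1; q1-c->q2; q2-a->q2; q2-b->q2; q2-c->q3; q3-a->q4; q3-b->q5; q3-c->q4; q4-a->q4; q4-b->q4; q4-c->q4; q5-a->q4; q5-b->q4; q5-c->q6; q6-a->q4; q6-b->q4; q6-c->q4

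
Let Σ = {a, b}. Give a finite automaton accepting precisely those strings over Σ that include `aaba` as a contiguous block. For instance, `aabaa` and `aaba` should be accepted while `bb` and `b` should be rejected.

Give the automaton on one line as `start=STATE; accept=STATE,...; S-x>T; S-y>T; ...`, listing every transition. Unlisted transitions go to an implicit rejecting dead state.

States S0..S3 record the length of the longest prefix of `aaba` that matches the current input suffix. Reaching S4 means `aaba` has been seen, and we stay there forever. Accept from S4.
A 5-state machine:
        a   b  
>  S0   S1  S0 
   S1   S2  S0 
   S2   S2  S3 
   S3   S4  S0 
 * S4   S4  S4 
(> = start, * = accepting)

start=S0; accept=S4; S0-a>S1; S0-b>S0; S1-a>S2; S1-b>S0; S2-a>S2; S2-b>S3; S3-a>S4; S3-b>S0; S4-a>S4; S4-b>S4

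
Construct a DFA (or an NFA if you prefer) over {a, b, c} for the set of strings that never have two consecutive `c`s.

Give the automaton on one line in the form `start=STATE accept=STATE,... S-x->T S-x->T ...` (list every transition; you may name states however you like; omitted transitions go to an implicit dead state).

start=q0 accept=q0,q1 q0-a->q0 q0-b->q0 q0-c->q1 q1-a->q0 q1-b->q0 q1-c->q2 q2-a->q2 q2-b->q2 q2-c->q2

This is the complement of 'contains `cc`'. Use the same substring-matching states — q0 through q2 holding how much of `cc` has just been matched — but flip the accepting set: everything except the trap q2 accepts.
        a   b   c  
>* q0   q0  q0  q1 
 * q1   q0  q0  q2 
   q2   q2  q2  q2 
(> = start, * = accepting)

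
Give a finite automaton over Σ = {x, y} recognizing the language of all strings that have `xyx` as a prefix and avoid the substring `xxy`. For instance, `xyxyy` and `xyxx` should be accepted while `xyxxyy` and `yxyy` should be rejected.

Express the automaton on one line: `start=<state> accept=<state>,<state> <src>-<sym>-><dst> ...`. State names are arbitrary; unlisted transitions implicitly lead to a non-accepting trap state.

start=S0 accept=S4,S5,S6 S0-x->S1 S0-y->S2 S1-x->S2 S1-y->S3 S2-x->S2 S2-y->S2 S3-x->S4 S3-y->S2 S4-x->S5 S4-y->S6 S5-x->S5 S5-y->S2 S6-x->S4 S6-y->S6

Build one automaton per condition and run them in lockstep. The first has 5 states tracking whether the input so far still matches the prefix `xyx`; the second has 4 states tracking partial matches of the forbidden pattern `xxy`. A product state is a pair (one from each), accepting exactly when both do. Equivalent product states are then merged.
7 states suffice.
        x   y  
>  S0   S1  S2 
   S1   S2  S3 
   S2   S2  S2 
   S3   S4  S2 
 * S4   S5  S6 
 * S5   S5  S2 
 * S6   S4  S6 
(> = start, * = accepting)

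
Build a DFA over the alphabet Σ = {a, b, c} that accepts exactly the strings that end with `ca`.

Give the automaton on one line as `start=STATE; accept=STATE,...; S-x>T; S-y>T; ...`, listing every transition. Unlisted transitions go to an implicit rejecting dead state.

Let each state record the length of the longest suffix of the input read so far that is also a prefix of `ca`. s1 means the last symbol is `c`; s2 means the last 2 symbols are `ca`. Accept only at s2, where the string currently ends in `ca`.
        a   b   c  
>  s0   s0  s0  s1 
   s1   s2  s0  s1 
 * s2   s0  s0  s1 
(> = start, * = accepting)

start=s0; accept=s2; s0-a>s0; s0-b>s0; s0-c>s1; s1-a>s2; s1-b>s0; s1-c>s1; s2-a>s0; s2-b>s0; s2-c>s1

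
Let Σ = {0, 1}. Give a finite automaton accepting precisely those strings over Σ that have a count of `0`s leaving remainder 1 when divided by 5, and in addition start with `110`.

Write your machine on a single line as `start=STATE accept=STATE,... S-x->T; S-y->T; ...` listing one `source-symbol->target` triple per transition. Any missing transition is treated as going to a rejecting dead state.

start=q0; accept=q4; q0-0->q1; q0-1->q2; q1-0->q1; q1-1->q1; q2-0->q1; q2-1->q3; q3-0->q4; q3-1->q1; q4-0->q5; q4-1->q4; q5-0->q6; q5-1->q5; q6-0->q7; q6-1->q6; q7-0->q8; q7-1->q7; q8-0->q4; q8-1->q8

Build one automaton per condition and run them in lockstep. One (5 states) tracks the count of `0`s modulo 5; the other (5 states) tracks whether the input so far still matches the prefix `110`. Each combined state is a pair, one component from each; accept when both components accept. Equivalent product states are then merged.
With 9 states:
        0   1  
>  q0   q1  q2 
   q1   q1  q1 
   q2   q1  q3 
   q3   q4  q1 
 * q4   q5  q4 
   q5   q6  q5 
   q6   q7  q6 
   q7   q8  q7 
   q8   q4  q8 
(> = start, * = accepting)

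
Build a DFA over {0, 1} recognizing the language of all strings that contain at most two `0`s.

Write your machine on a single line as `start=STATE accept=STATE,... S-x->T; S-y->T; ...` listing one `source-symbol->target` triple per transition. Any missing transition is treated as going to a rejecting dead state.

start=s0; accept=s0,s1,s2; s0-0->s1; s0-1->s0; s1-0->s2; s1-1->s1; s2-0->s3; s2-1->s2; s3-0->s3; s3-1->s3

Count `0`s, saturating at 3: states s0 through s2 mean 0 through 2 `0`s seen; s3 means more than 2. Each `0` increments (capped at s3); other symbols loop. Accept from {s0, s1, s2}.
4 states suffice.
        0   1  
>* s0   s1  s0 
 * s1   s2  s1 
 * s2   s3  s2 
   s3   s3  s3 
(> = start, * = accepting)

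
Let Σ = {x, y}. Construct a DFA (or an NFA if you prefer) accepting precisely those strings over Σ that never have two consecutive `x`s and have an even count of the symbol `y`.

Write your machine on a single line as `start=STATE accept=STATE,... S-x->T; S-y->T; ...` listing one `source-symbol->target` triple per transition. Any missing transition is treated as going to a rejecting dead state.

Build one automaton per condition and run them in lockstep. The first has 3 states tracking partial matches of the forbidden pattern `xx`; the second has 2 states tracking the count of `y`s modulo 2. A product state is a pair (one from each), accepting exactly when both do. Equivalent product states are then merged.
5 states suffice.
        x   y  
>* s0   s1  s2 
 * s1   s3  s2 
   s2   s4  s0 
   s3   s3  s3 
   s4   s3  s0 
(> = start, * = accepting)

start=s0; accept=s0,s1; s0-x->s1; s0-y->s2; s1-x->s3; s1-y->s2; s2-x->s4; s2-y->s0; s3-x->s3; s3-y->s3; s4-x->s3; s4-y->s0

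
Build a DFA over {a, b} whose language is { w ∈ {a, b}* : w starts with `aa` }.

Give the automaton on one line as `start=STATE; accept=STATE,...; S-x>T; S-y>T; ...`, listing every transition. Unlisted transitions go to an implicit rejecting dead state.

Check the first 2 symbols one by one: s0 through s1 record how many have matched `aa` so far; any wrong symbol goes to the dead state s3. After all 2 match we enter the accepting sink s2.
With 4 states:
        a   b  
>  s0   s1  s3 
   s1   s2  s3 
 * s2   s2  s2 
   s3   s3  s3 
(> = start, * = accepting)

start=s0; accept=s2; s0-a>s1; s0-b>s3; s1-a>s2; s1-b>s3; s2-a>s2; s2-b>s2; s3-a>s3; s3-b>s3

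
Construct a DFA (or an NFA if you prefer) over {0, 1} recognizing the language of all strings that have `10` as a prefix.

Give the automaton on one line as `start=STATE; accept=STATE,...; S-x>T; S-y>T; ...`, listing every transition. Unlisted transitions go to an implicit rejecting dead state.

start=S0; accept=S2; S0-0>S3; S0-1>S1; S1-0>S2; S1-1>S3; S2-0>S2; S2-1>S2; S3-0>S3; S3-1>S3

Check the first 2 symbols one by one: S0 through S1 record how many have matched `10` so far; any wrong symbol goes to the dead state S3. After all 2 match we enter the accepting sink S2.
With 4 states:
        0   1  
>  S0   S3  S1 
   S1   S2  S3 
 * S2   S2  S2 
   S3   S3  S3 
(> = start, * = accepting)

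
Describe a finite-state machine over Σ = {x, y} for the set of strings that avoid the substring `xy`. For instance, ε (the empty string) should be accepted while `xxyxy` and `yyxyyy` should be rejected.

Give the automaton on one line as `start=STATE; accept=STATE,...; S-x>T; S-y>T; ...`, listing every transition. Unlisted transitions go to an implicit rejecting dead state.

Track partial matches of the forbidden pattern `xy`. State S2 is a dead state reached once `xy` has occurred; every other state accepts. S0 means no part of `xy` is currently matched.
        x   y  
>* S0   S1  S0 
 * S1   S1  S2 
   S2   S2  S2 
(> = start, * = accepting)

start=S0; accept=S0,S1; S0-x>S1; S0-y>S0; S1-x>S1; S1-y>S2; S2-x>S2; S2-y>S2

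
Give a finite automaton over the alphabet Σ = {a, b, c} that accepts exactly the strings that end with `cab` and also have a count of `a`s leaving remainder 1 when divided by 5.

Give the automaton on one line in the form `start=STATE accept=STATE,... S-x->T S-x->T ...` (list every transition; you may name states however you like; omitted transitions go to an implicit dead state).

start=s0 accept=s9 s0-a->s1 s0-b->s0 s0-c->s2 s1-a->s3 s1-b->s1 s1-c->s4 s2-a->s5 s2-b->s0 s2-c->s2 s3-a->s6 s3-b->s3 s3-c->s7 s4-a->s8 s4-b->s1 s4-c->s4 s5-a->s3 s5-b->s9 s5-c->s4 s6-a->s10 s6-b->s6 s6-c->s11 s7-a->s12 s7-b->s3 s7-c->s7 s8-a->s6 s8-b->s13 s8-c->s7 s9-a->s3 s9-b->s1 s9-c->s4 s10-a->s0 s10-b->s10 s10-c->s14 s11-a->s15 s11-b->s6 s11-c->s11 s12-a->s10 s12-b->s16 s12-c->s11 s13-a->s6 s13-b->s3 s13-c->s7 s14-a->s17 s14-b->s10 s14-c->s14 s15-a->s0 s15-b->s18 s15-c->s14 s16-a->s10 s16-b->s6 s16-c->s11 s17-a->s1 s17-b->s19 s17-c->s2 s18-a->s0 s18-b->s10 s18-c->s14 s19-a->s1 s19-b->s0 s19-c->s2

Handle the two conditions separately and then intersect. The first has 4 states tracking how much of the suffix `cab` has currently been matched; the second has 5 states tracking the count of `a`s modulo 5. A product state is a pair (one from each), accepting exactly when both do.
A 20-state machine:
          a    b    c  
>  s0     s1   s0   s2 
   s1     s3   s1   s4 
   s2     s5   s0   s2 
   s3     s6   s3   s7 
   s4     s8   s1   s4 
   s5     s3   s9   s4 
   s6    s10   s6  s11 
   s7    s12   s3   s7 
   s8     s6  s13   s7 
 * s9     s3   s1   s4 
   s10    s0  s10  s14 
   s11   s15   s6  s11 
   s12   s10  s16  s11 
   s13    s6   s3   s7 
   s14   s17  s10  s14 
   s15    s0  s18  s14 
   s16   s10   s6  s11 
   s17    s1  s19   s2 
   s18    s0  s10  s14 
   s19    s1   s0   s2 
(> = start, * = accepting)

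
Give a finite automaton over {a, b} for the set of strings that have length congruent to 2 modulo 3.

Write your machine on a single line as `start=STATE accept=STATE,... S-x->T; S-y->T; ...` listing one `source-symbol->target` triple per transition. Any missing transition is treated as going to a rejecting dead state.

start=s0; accept=s2; s0-a->s1; s0-b->s1; s1-a->s2; s1-b->s2; s2-a->s0; s2-b->s0

Count input length modulo 3: every symbol advances one step around the cycle s0 → s1 → s2 → s0. Accept at s2.
A 3-state machine:
        a   b  
>  s0   s1  s1 
   s1   s2  s2 
 * s2   s0  s0 
(> = start, * = accepting)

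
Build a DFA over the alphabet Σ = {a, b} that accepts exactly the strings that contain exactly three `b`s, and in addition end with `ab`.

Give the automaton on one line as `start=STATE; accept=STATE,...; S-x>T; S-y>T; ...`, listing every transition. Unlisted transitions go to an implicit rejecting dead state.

start=q0; accept=q5; q0-a>q0; q0-b>q1; q1-a>q1; q1-b>q2; q2-a>q3; q2-b>q4; q3-a>q3; q3-b>q5; q4-a>q4; q4-b>q4; q5-a>q4; q5-b>q4

Run two small machines in parallel and take their product. One (5 states) tracks the count of `b`s, saturating at 4; the other (3 states) tracks how much of the suffix `ab` has currently been matched. Each combined state is a pair, one component from each; accept when both components accept. After merging equivalent states the machine shrinks.
With 6 states:
        a   b  
>  q0   q0  q1 
   q1   q1  q2 
   q2   q3  q4 
   q3   q3  q5 
   q4   q4  q4 
 * q5   q4  q4 
(> = start, * = accepting)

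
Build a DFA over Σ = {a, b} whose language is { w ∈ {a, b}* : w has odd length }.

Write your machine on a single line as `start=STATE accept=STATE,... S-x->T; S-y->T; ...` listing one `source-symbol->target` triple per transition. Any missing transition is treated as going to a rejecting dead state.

start=q0; accept=q1; q0-a->q1; q0-b->q1; q1-a->q0; q1-b->q0

Count input length modulo 2: every symbol advances one step around the cycle q0 → q1 → q0. Accept at q1.
A 2-state machine:
        a   b  
>  q0   q1  q1 
 * q1   q0  q0 
(> = start, * = accepting)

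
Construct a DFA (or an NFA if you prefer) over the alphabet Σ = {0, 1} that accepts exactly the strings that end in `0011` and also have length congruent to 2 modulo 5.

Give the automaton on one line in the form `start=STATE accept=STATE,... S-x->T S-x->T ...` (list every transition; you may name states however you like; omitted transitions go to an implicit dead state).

start=A accept=I A-0->B A-1->B B-0->C B-1->C C-0->D C-1->D D-0->E D-1->F E-0->G E-1->A F-0->A F-1->A G-0->B G-1->H H-0->C H-1->I I-0->D I-1->D

Handle the two conditions separately and then intersect. One (5 states) tracks how much of the suffix `0011` has currently been matched; the other (5 states) tracks the input length modulo 5. Each combined state is a pair, one component from each; accept when both components accept. After merging equivalent states the machine shrinks.
       0  1 
>  A   B  B 
   B   C  C 
   C   D  D 
   D   E  F 
   E   G  A 
   F   A  A 
   G   B  H 
   H   C  I 
 * I   D  D 
(> = start, * = accepting)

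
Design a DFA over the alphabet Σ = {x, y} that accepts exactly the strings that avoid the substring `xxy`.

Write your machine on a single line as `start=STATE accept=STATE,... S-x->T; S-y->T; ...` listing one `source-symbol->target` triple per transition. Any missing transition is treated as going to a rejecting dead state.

Track partial matches of the forbidden pattern `xxy`. State q3 is a dead state reached once `xxy` has occurred; every other state accepts. q0 means no part of `xxy` is currently matched.
        x   y  
>* q0   q1  q0 
 * q1   q2  q0 
 * q2   q2  q3 
   q3   q3  q3 
(> = start, * = accepting)

start=q0; accept=q0,q1,q2; q0-x->q1; q0-y->q0; q1-x->q2; q1-y->q0; q2-x->q2; q2-y->q3; q3-x->q3; q3-y->q3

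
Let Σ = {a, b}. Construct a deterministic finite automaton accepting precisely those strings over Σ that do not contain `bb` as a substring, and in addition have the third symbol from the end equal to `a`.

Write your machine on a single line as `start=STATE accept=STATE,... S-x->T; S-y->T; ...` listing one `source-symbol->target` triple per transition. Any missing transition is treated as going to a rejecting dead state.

start=s0; accept=s6,s7,s8; s0-a->s1; s0-b->s2; s1-a->s3; s1-b->s4; s2-a->s1; s2-b->s5; s3-a->s6; s3-b->s7; s4-a->s8; s4-b->s5; s5-a->s5; s5-b->s5; s6-a->s6; s6-b->s7; s7-a->s8; s7-b->s5; s8-a->s3; s8-b->s4

Run two small machines in parallel and take their product. The first has 3 states tracking partial matches of the forbidden pattern `bb`; the second has 15 states tracking the last 3 symbols read. A product state is a pair (one from each), accepting exactly when both do. Equivalent product states are then merged.
With 9 states:
        a   b  
>  s0   s1  s2 
   s1   s3  s4 
   s2   s1  s5 
   s3   s6  s7 
   s4   s8  s5 
   s5   s5  s5 
 * s6   s6  s7 
 * s7   s8  s5 
 * s8   s3  s4 
(> = start, * = accepting)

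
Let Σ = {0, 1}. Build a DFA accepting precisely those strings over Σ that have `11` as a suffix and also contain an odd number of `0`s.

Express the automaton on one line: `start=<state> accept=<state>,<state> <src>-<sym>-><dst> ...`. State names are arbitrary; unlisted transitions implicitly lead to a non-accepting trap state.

Run two small machines in parallel and take their product. One (3 states) tracks how much of the suffix `11` has currently been matched; the other (2 states) tracks the count of `0`s modulo 2. Each combined state is a pair, one component from each; accept when both components accept.
With 6 states:
        0   1  
>  S0   S1  S2 
   S1   S0  S3 
   S2   S1  S4 
   S3   S0  S5 
   S4   S1  S4 
 * S5   S0  S5 
(> = start, * = accepting)

start=S0 accept=S5 S0-0->S1 S0-1->S2 S1-0->S0 S1-1->S3 S2-0->S1 S2-1->S4 S3-0->S0 S3-1->S5 S4-0->S1 S4-1->S4 S5-0->S0 S5-1->S5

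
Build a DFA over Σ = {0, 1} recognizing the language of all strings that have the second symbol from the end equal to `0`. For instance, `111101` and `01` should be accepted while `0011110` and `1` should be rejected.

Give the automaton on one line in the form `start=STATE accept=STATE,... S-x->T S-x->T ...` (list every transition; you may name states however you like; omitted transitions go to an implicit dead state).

A DFA must remember the last 2 symbols (since which symbol is second-to-last isn't known until the input ends). Use one state per possible window of the last ≤2 symbols; accept from those whose window starts with `0`.
7 states suffice.
        0   1  
>  q0   q1  q2 
   q1   q3  q4 
   q2   q5  q6 
 * q3   q3  q4 
 * q4   q5  q6 
   q5   q3  q4 
   q6   q5  q6 
(> = start, * = accepting)

start=q0 accept=q3,q4 q0-0->q1 q0-1->q2 q1-0->q3 q1-1->q4 q2-0->q5 q2-1->q6 q3-0->q3 q3-1->q4 q4-0->q5 q4-1->q6 q5-0->q3 q5-1->q4 q6-0->q5 q6-1->q6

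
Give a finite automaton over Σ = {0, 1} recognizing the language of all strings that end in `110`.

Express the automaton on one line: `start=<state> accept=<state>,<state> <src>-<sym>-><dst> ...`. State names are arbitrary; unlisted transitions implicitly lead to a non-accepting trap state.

start=q0 accept=q3 q0-0->q0 q0-1->q1 q1-0->q0 q1-1->q2 q2-0->q3 q2-1->q2 q3-0->q0 q3-1->q1

Let each state record the length of the longest suffix of the input read so far that is also a prefix of `110`. q1 means the last symbol is `1`; q2 means the last 2 symbols are `11`; q3 means the last 3 symbols are `110`. Accept only at q3, where the string currently ends in `110`.
A 4-state machine:
        0   1  
>  q0   q0  q1 
   q1   q0  q2 
   q2   q3  q2 
 * q3   q0  q1 
(> = start, * = accepting)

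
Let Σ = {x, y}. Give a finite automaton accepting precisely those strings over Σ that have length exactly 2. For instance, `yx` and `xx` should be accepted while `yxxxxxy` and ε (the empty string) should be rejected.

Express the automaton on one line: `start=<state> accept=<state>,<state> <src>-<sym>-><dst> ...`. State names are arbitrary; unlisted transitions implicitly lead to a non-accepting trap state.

We only need to distinguish lengths 0, 1, …, 2, and '>2'. Chain q0 → q1 → q2 → q3 on every symbol, with q3 looping. Accepting states: {q2}.
        x   y  
>  q0   q1  q1 
   q1   q2  q2 
 * q2   q3  q3 
   q3   q3  q3 
(> = start, * = accepting)

start=q0 accept=q2 q0-x->q1 q0-y->q1 q1-x->q2 q1-y->q2 q2-x->q3 q2-y->q3 q3-x->q3 q3-y->q3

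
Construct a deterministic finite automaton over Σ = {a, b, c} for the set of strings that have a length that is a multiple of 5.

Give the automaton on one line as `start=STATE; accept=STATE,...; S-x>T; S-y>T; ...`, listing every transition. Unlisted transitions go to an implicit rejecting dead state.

Only the length mod 5 matters, so use a 5-cycle: from any state, every input symbol moves to the next state, wrapping q4 back to q0. Mark q0 accepting.
5 states suffice.
        a   b   c  
>* q0   q1  q1  q1 
   q1   q2  q2  q2 
   q2   q3  q3  q3 
   q3   q4  q4  q4 
   q4   q0  q0  q0 
(> = start, * = accepting)

start=q0; accept=q0; q0-a>q1; q0-b>q1; q0-c>q1; q1-a>q2; q1-b>q2; q1-c>q2; q2-a>q3; q2-b>q3; q2-c>q3; q3-a>q4; q3-b>q4; q3-c>q4; q4-a>q0; q4-b>q0; q4-c>q0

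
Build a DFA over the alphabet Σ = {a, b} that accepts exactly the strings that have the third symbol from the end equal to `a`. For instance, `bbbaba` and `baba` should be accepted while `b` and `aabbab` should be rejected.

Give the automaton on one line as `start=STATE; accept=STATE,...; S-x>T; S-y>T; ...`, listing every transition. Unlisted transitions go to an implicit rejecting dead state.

start=S0; accept=S7,S8,S9,S10; S0-a>S1; S0-b>S2; S1-a>S3; S1-b>S4; S2-a>S5; S2-b>S6; S3-a>S7; S3-b>S8; S4-a>S9; S4-b>S10; S5-a>S11; S5-b>S12; S6-a>S13; S6-b>S14; S7-a>S7; S7-b>S8; S8-a>S9; S8-b>S10; S9-a>S11; S9-b>S12; S10-a>S13; S10-b>S14; S11-a>S7; S11-b>S8; S12-a>S9; S12-b>S10; S13-a>S11; S13-b>S12; S14-a>S13; S14-b>S14

Because acceptance depends on a position counted from the end, the machine has to buffer the most recent 3 symbols. Make each state the string of the last up-to-3 symbols read; on input `x` shift the window left and append `x`. Accept when the buffered window has length 3 and begins with `a`.
With 15 states:
          a    b  
>  S0     S1   S2 
   S1     S3   S4 
   S2     S5   S6 
   S3     S7   S8 
   S4     S9  S10 
   S5    S11  S12 
   S6    S13  S14 
 * S7     S7   S8 
 * S8     S9  S10 
 * S9    S11  S12 
 * S10   S13  S14 
   S11    S7   S8 
   S12    S9  S10 
   S13   S11  S12 
   S14   S13  S14 
(> = start, * = accepting)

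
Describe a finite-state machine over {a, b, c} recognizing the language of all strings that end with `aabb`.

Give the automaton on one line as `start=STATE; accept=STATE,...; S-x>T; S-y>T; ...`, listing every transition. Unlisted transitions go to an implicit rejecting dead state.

start=s0; accept=s4; s0-a>s1; s0-b>s0; s0-c>s0; s1-a>s2; s1-b>s0; s1-c>s0; s2-a>s2; s2-b>s3; s2-c>s0; s3-a>s1; s3-b>s4; s3-c>s0; s4-a>s1; s4-b>s0; s4-c>s0

Let each state record the length of the longest suffix of the input read so far that is also a prefix of `aabb`. s1 means the last symbol is `a`; s2 means the last 2 symbols are `aa`; s3 means the last 3 symbols are `aab`; s4 means the last 4 symbols are `aabb`. Accept only at s4, where the string currently ends in `aabb`.
5 states suffice.
        a   b   c  
>  s0   s1  s0  s0 
   s1   s2  s0  s0 
   s2   s2  s3  s0 
   s3   s1  s4  s0 
 * s4   s1  s0  s0 
(> = start, * = accepting)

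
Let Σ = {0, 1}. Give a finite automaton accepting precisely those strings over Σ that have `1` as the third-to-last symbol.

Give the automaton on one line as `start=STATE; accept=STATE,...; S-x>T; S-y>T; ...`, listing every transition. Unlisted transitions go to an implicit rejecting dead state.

A DFA must remember the last 3 symbols (since which symbol is third-to-last isn't known until the input ends). Use one state per possible window of the last ≤3 symbols; accept from those whose window starts with `1`.
A 15-state machine:
          0    1  
>  S0     S1   S2 
   S1     S3   S4 
   S2     S5   S6 
   S3     S7   S8 
   S4     S9  S10 
   S5    S11  S12 
   S6    S13  S14 
   S7     S7   S8 
   S8     S9  S10 
   S9    S11  S12 
   S10   S13  S14 
 * S11    S7   S8 
 * S12    S9  S10 
 * S13   S11  S12 
 * S14   S13  S14 
(> = start, * = accepting)

start=S0; accept=S11,S12,S13,S14; S0-0>S1; S0-1>S2; S1-0>S3; S1-1>S4; S2-0>S5; S2-1>S6; S3-0>S7; S3-1>S8; S4-0>S9; S4-1>S10; S5-0>S11; S5-1>S12; S6-0>S13; S6-1>S14; S7-0>S7; S7-1>S8; S8-0>S9; S8-1>S10; S9-0>S11; S9-1>S12; S10-0>S13; S10-1>S14; S11-0>S7; S11-1>S8; S12-0>S9; S12-1>S10; S13-0>S11; S13-1>S12; S14-0>S13; S14-1>S14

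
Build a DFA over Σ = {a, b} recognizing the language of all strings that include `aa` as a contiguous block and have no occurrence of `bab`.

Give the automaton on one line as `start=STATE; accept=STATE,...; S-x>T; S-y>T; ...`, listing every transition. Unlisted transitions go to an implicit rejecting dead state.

Run two small machines in parallel and take their product. One (3 states) tracks whether and how much of `aa` has been seen; the other (4 states) tracks partial matches of the forbidden pattern `bab`. Each combined state is a pair, one component from each; accept when both components accept.
10 states suffice.
        a   b  
>  q0   q1  q2 
   q1   q3  q2 
   q2   q4  q2 
 * q3   q3  q5 
   q4   q3  q6 
 * q5   q7  q5 
   q6   q8  q6 
 * q7   q3  q9 
   q8   q9  q6 
   q9   q9  q9 
(> = start, * = accepting)

start=q0; accept=q3,q5,q7; q0-a>q1; q0-b>q2; q1-a>q3; q1-b>q2; q2-a>q4; q2-b>q2; q3-a>q3; q3-b>q5; q4-a>q3; q4-b>q6; q5-a>q7; q5-b>q5; q6-a>q8; q6-b>q6; q7-a>q3; q7-b>q9; q8-a>q9; q8-b>q6; q9-a>q9; q9-b>q9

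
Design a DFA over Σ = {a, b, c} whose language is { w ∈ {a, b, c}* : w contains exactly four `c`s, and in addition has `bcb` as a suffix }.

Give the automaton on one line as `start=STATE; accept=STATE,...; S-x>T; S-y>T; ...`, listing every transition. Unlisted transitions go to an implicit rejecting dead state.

start=S0; accept=S7; S0-a>S0; S0-b>S0; S0-c>S1; S1-a>S1; S1-b>S1; S1-c>S2; S2-a>S2; S2-b>S2; S2-c>S3; S3-a>S3; S3-b>S4; S3-c>S5; S4-a>S3; S4-b>S4; S4-c>S6; S5-a>S5; S5-b>S5; S5-c>S5; S6-a>S5; S6-b>S7; S6-c>S5; S7-a>S5; S7-b>S5; S7-c>S5

Build one automaton per condition and run them in lockstep. The first has 6 states tracking the count of `c`s, saturating at 5; the second has 4 states tracking how much of the suffix `bcb` has currently been matched. A product state is a pair (one from each), accepting exactly when both do. After merging equivalent states the machine shrinks.
With 8 states:
        a   b   c  
>  S0   S0  S0  S1 
   S1   S1  S1  S2 
   S2   S2  S2  S3 
   S3   S3  S4  S5 
   S4   S3  S4  S6 
   S5   S5  S5  S5 
   S6   S5  S7  S5 
 * S7   S5  S5  S5 
(> = start, * = accepting)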